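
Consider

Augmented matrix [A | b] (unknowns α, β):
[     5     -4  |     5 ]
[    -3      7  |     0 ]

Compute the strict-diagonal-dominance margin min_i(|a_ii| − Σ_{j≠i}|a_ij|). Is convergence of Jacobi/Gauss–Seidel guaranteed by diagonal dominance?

row 1: |5| − (4) = 1
row 2: |7| − (3) = 4
minimum over rows = 1 → strictly diagonally dominant (convergence guaranteed)

1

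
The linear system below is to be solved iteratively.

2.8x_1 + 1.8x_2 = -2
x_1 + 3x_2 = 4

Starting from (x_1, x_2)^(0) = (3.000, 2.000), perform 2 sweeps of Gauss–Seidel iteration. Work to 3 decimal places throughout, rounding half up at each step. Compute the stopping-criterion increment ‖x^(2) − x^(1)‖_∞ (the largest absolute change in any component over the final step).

Iteration 1:
  x_1 = (-2 - (1.8)·2.000) / (2.8) = -2.000
  x_2 = (4 - (1)·-2.000) / (3) = 2.000
Iteration 2:
  x_1 = (-2 - (1.8)·2.000) / (2.8) = -2.000
  x_2 = (4 - (1)·-2.000) / (3) = 2.000
Change: (0.000, 0.000) → max |·| = 0.000

0.000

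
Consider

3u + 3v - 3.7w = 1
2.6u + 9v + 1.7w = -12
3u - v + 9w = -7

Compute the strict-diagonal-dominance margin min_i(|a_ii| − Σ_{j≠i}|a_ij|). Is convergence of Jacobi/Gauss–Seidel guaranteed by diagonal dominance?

-3.7

row 1: |3| − (3+3.7) = -3.7
row 2: |9| − (2.6+1.7) = 4.7
row 3: |9| − (3+1) = 5
minimum over rows = -3.7 → not strictly diagonally dominant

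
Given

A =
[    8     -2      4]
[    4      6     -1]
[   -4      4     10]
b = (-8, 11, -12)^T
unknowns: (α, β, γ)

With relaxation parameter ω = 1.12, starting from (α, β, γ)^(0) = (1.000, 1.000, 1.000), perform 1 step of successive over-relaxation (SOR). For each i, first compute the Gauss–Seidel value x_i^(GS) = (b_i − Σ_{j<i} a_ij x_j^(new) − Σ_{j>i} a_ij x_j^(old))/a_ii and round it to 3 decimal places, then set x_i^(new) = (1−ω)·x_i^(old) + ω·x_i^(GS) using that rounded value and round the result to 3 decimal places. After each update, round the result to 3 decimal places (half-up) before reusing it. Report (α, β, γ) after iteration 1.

Iteration 1:
  α: GS value = (-8 - (-2)·1.000 - (4)·1.000) / (8) = -1.250;  α ← (1−ω)·1.000 + ω·-1.250 = -1.520
  β: GS value = (11 - (4)·-1.520 - (-1)·1.000) / (6) = 3.013;  β ← (1−ω)·1.000 + ω·3.013 = 3.255
  γ: GS value = (-12 - (-4)·-1.520 - (4)·3.255) / (10) = -3.110;  γ ← (1−ω)·1.000 + ω·-3.110 = -3.603

(-1.520, 3.255, -3.603)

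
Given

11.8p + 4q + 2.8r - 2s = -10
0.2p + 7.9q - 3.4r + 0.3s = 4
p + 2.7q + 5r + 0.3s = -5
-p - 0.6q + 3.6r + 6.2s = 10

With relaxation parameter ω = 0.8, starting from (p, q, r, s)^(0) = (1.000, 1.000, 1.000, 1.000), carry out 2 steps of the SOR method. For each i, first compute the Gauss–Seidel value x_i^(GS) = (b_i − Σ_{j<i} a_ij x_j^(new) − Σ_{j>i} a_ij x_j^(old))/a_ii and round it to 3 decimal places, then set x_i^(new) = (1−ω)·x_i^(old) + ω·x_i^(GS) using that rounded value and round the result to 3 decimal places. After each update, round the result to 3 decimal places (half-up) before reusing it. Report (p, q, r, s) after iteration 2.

(-0.661, 0.230, -1.069, 2.097)

Iteration 1:
  p: GS value = (-10 - (4)·1.000 - (2.8)·1.000 - (-2)·1.000) / (11.8) = -1.254;  p ← (1−ω)·1.000 + ω·-1.254 = -0.803
  q: GS value = (4 - (0.2)·-0.803 - (-3.4)·1.000 - (0.3)·1.000) / (7.9) = 0.919;  q ← (1−ω)·1.000 + ω·0.919 = 0.935
  r: GS value = (-5 - (1)·-0.803 - (2.7)·0.935 - (0.3)·1.000) / (5) = -1.404;  r ← (1−ω)·1.000 + ω·-1.404 = -0.923
  s: GS value = (10 - (-1)·-0.803 - (-0.6)·0.935 - (3.6)·-0.923) / (6.2) = 2.110;  s ← (1−ω)·1.000 + ω·2.110 = 1.888
Iteration 2:
  p: GS value = (-10 - (4)·0.935 - (2.8)·-0.923 - (-2)·1.888) / (11.8) = -0.625;  p ← (1−ω)·-0.803 + ω·-0.625 = -0.661
  q: GS value = (4 - (0.2)·-0.661 - (-3.4)·-0.923 - (0.3)·1.888) / (7.9) = 0.054;  q ← (1−ω)·0.935 + ω·0.054 = 0.230
  r: GS value = (-5 - (1)·-0.661 - (2.7)·0.230 - (0.3)·1.888) / (5) = -1.105;  r ← (1−ω)·-0.923 + ω·-1.105 = -1.069
  s: GS value = (10 - (-1)·-0.661 - (-0.6)·0.230 - (3.6)·-1.069) / (6.2) = 2.149;  s ← (1−ω)·1.888 + ω·2.149 = 2.097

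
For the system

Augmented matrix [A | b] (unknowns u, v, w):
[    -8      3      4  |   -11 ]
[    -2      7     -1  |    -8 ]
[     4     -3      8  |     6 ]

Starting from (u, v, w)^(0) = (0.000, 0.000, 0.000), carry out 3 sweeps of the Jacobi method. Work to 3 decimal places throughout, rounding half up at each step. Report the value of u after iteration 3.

Iteration 1:
  u = (-11 - (3)·0.000 - (4)·0.000) / (-8) = 1.375
  v = (-8 - (-2)·0.000 - (-1)·0.000) / (7) = -1.143
  w = (6 - (4)·0.000 - (-3)·0.000) / (8) = 0.750
Iteration 2:
  u = (-11 - (3)·-1.143 - (4)·0.750) / (-8) = 1.321
  v = (-8 - (-2)·1.375 - (-1)·0.750) / (7) = -0.643
  w = (6 - (4)·1.375 - (-3)·-1.143) / (8) = -0.366
Iteration 3:
  u = (-11 - (3)·-0.643 - (4)·-0.366) / (-8) = 0.951
  v = (-8 - (-2)·1.321 - (-1)·-0.366) / (7) = -0.818
  w = (6 - (4)·1.321 - (-3)·-0.643) / (8) = -0.152

0.951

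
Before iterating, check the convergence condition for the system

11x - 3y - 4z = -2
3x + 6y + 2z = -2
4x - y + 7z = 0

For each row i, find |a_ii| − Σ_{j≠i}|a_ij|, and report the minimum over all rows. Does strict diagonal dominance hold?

1

row 1: |11| − (3+4) = 4
row 2: |6| − (3+2) = 1
row 3: |7| − (4+1) = 2
minimum over rows = 1 → strictly diagonally dominant (convergence guaranteed)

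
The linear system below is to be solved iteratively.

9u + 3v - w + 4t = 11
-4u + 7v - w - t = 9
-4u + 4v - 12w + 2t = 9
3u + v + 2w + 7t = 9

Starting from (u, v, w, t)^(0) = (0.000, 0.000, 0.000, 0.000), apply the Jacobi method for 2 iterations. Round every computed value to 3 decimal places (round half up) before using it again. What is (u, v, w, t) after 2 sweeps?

(0.139, 2.061, -0.514, 0.793)

Iteration 1:
  u = (11 - (3)·0.000 - (-1)·0.000 - (4)·0.000) / (9) = 1.222
  v = (9 - (-4)·0.000 - (-1)·0.000 - (-1)·0.000) / (7) = 1.286
  w = (9 - (-4)·0.000 - (4)·0.000 - (2)·0.000) / (-12) = -0.750
  t = (9 - (3)·0.000 - (1)·0.000 - (2)·0.000) / (7) = 1.286
Iteration 2:
  u = (11 - (3)·1.286 - (-1)·-0.750 - (4)·1.286) / (9) = 0.139
  v = (9 - (-4)·1.222 - (-1)·-0.750 - (-1)·1.286) / (7) = 2.061
  w = (9 - (-4)·1.222 - (4)·1.286 - (2)·1.286) / (-12) = -0.514
  t = (9 - (3)·1.222 - (1)·1.286 - (2)·-0.750) / (7) = 0.793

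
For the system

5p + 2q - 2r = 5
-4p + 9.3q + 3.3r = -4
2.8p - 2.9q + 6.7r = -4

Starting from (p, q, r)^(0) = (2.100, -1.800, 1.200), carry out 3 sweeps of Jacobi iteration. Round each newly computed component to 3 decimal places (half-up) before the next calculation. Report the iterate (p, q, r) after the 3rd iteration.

Iteration 1:
  p = (5 - (2)·-1.800 - (-2)·1.200) / (5) = 2.200
  q = (-4 - (-4)·2.100 - (3.3)·1.200) / (9.3) = 0.047
  r = (-4 - (2.8)·2.100 - (-2.9)·-1.800) / (6.7) = -2.254
Iteration 2:
  p = (5 - (2)·0.047 - (-2)·-2.254) / (5) = 0.080
  q = (-4 - (-4)·2.200 - (3.3)·-2.254) / (9.3) = 1.316
  r = (-4 - (2.8)·2.200 - (-2.9)·0.047) / (6.7) = -1.496
Iteration 3:
  p = (5 - (2)·1.316 - (-2)·-1.496) / (5) = -0.125
  q = (-4 - (-4)·0.080 - (3.3)·-1.496) / (9.3) = 0.135
  r = (-4 - (2.8)·0.080 - (-2.9)·1.316) / (6.7) = -0.061

(-0.125, 0.135, -0.061)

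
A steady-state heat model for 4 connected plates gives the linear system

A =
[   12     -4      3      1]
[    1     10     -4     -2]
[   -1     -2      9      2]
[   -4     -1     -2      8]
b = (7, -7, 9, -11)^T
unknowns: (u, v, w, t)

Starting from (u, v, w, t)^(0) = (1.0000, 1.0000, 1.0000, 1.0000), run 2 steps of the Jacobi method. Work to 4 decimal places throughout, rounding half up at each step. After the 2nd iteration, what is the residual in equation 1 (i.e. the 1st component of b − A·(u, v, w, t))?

Iteration 1:
  u = (7 - (-4)·1.0000 - (3)·1.0000 - (1)·1.0000) / (12) = 0.5833
  v = (-7 - (1)·1.0000 - (-4)·1.0000 - (-2)·1.0000) / (10) = -0.2000
  w = (9 - (-1)·1.0000 - (-2)·1.0000 - (2)·1.0000) / (9) = 1.1111
  t = (-11 - (-4)·1.0000 - (-1)·1.0000 - (-2)·1.0000) / (8) = -0.5000
Iteration 2:
  u = (7 - (-4)·-0.2000 - (3)·1.1111 - (1)·-0.5000) / (12) = 0.2806
  v = (-7 - (1)·0.5833 - (-4)·1.1111 - (-2)·-0.5000) / (10) = -0.4139
  w = (9 - (-1)·0.5833 - (-2)·-0.2000 - (2)·-0.5000) / (9) = 1.1315
  t = (-11 - (-4)·0.5833 - (-1)·-0.2000 - (-2)·1.1111) / (8) = -0.8306
Residual b − A·x = (-0.5867, -0.2768, -0.0695, -1.3837)

-0.5867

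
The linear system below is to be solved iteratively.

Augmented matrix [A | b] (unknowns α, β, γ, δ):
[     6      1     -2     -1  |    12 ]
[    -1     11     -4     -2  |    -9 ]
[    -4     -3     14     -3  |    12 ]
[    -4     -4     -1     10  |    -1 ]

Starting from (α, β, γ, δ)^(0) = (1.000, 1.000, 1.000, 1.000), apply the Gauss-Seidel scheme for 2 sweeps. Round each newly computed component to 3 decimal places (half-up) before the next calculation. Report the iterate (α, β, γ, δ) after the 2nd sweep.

(2.749, 0.237, 1.904, 1.285)

Iteration 1:
  α = (12 - (1)·1.000 - (-2)·1.000 - (-1)·1.000) / (6) = 2.333
  β = (-9 - (-1)·2.333 - (-4)·1.000 - (-2)·1.000) / (11) = -0.061
  γ = (12 - (-4)·2.333 - (-3)·-0.061 - (-3)·1.000) / (14) = 1.725
  δ = (-1 - (-4)·2.333 - (-4)·-0.061 - (-1)·1.725) / (10) = 0.981
Iteration 2:
  α = (12 - (1)·-0.061 - (-2)·1.725 - (-1)·0.981) / (6) = 2.749
  β = (-9 - (-1)·2.749 - (-4)·1.725 - (-2)·0.981) / (11) = 0.237
  γ = (12 - (-4)·2.749 - (-3)·0.237 - (-3)·0.981) / (14) = 1.904
  δ = (-1 - (-4)·2.749 - (-4)·0.237 - (-1)·1.904) / (10) = 1.285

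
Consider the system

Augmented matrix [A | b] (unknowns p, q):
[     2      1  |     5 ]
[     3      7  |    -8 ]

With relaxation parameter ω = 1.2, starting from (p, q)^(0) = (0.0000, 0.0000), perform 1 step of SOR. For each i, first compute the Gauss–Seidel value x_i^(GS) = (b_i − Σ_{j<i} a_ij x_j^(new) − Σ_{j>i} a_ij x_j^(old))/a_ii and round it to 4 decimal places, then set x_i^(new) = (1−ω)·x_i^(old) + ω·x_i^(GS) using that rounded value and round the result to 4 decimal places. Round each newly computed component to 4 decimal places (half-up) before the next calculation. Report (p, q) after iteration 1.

(3.0000, -2.9143)

Iteration 1:
  p: GS value = (5 - (1)·0.0000) / (2) = 2.5000;  p ← (1−ω)·0.0000 + ω·2.5000 = 3.0000
  q: GS value = (-8 - (3)·3.0000) / (7) = -2.4286;  q ← (1−ω)·0.0000 + ω·-2.4286 = -2.9143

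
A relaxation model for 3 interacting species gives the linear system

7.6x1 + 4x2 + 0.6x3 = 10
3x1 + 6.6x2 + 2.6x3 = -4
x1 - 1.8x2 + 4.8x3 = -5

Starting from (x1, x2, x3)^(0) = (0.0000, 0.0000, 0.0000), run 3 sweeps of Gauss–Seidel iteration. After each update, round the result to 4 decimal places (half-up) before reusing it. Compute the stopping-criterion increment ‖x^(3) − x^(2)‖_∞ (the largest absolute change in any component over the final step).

Iteration 1:
  x1 = (10 - (4)·0.0000 - (0.6)·0.0000) / (7.6) = 1.3158
  x2 = (-4 - (3)·1.3158 - (2.6)·0.0000) / (6.6) = -1.2042
  x3 = (-5 - (1)·1.3158 - (-1.8)·-1.2042) / (4.8) = -1.7674
Iteration 2:
  x1 = (10 - (4)·-1.2042 - (0.6)·-1.7674) / (7.6) = 2.0891
  x2 = (-4 - (3)·2.0891 - (2.6)·-1.7674) / (6.6) = -0.8594
  x3 = (-5 - (1)·2.0891 - (-1.8)·-0.8594) / (4.8) = -1.7992
Iteration 3:
  x1 = (10 - (4)·-0.8594 - (0.6)·-1.7992) / (7.6) = 1.9101
  x2 = (-4 - (3)·1.9101 - (2.6)·-1.7992) / (6.6) = -0.7655
  x3 = (-5 - (1)·1.9101 - (-1.8)·-0.7655) / (4.8) = -1.7267
Change: (-0.1790, 0.0939, 0.0725) → max |·| = 0.1790

0.1790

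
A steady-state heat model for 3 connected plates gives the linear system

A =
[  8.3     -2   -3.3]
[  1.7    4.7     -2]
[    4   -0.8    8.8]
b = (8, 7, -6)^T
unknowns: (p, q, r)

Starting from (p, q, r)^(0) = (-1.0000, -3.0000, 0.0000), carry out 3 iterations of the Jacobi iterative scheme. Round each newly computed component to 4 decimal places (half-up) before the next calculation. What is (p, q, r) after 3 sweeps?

(1.0027, 0.7862, -1.1242)

Iteration 1:
  p = (8 - (-2)·-3.0000 - (-3.3)·0.0000) / (8.3) = 0.2410
  q = (7 - (1.7)·-1.0000 - (-2)·0.0000) / (4.7) = 1.8511
  r = (-6 - (4)·-1.0000 - (-0.8)·-3.0000) / (8.8) = -0.5000
Iteration 2:
  p = (8 - (-2)·1.8511 - (-3.3)·-0.5000) / (8.3) = 1.2111
  q = (7 - (1.7)·0.2410 - (-2)·-0.5000) / (4.7) = 1.1894
  r = (-6 - (4)·0.2410 - (-0.8)·1.8511) / (8.8) = -0.6231
Iteration 3:
  p = (8 - (-2)·1.1894 - (-3.3)·-0.6231) / (8.3) = 1.0027
  q = (7 - (1.7)·1.2111 - (-2)·-0.6231) / (4.7) = 0.7862
  r = (-6 - (4)·1.2111 - (-0.8)·1.1894) / (8.8) = -1.1242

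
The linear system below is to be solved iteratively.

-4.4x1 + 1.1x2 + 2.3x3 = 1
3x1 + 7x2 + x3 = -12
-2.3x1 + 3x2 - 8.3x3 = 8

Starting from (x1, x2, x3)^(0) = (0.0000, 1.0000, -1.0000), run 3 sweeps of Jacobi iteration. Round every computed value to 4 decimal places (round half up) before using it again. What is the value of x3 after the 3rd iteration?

Iteration 1:
  x1 = (1 - (1.1)·1.0000 - (2.3)·-1.0000) / (-4.4) = -0.5000
  x2 = (-12 - (3)·0.0000 - (1)·-1.0000) / (7) = -1.5714
  x3 = (8 - (-2.3)·0.0000 - (3)·1.0000) / (-8.3) = -0.6024
Iteration 2:
  x1 = (1 - (1.1)·-1.5714 - (2.3)·-0.6024) / (-4.4) = -0.9350
  x2 = (-12 - (3)·-0.5000 - (1)·-0.6024) / (7) = -1.4139
  x3 = (8 - (-2.3)·-0.5000 - (3)·-1.5714) / (-8.3) = -1.3933
Iteration 3:
  x1 = (1 - (1.1)·-1.4139 - (2.3)·-1.3933) / (-4.4) = -1.3091
  x2 = (-12 - (3)·-0.9350 - (1)·-1.3933) / (7) = -1.1145
  x3 = (8 - (-2.3)·-0.9350 - (3)·-1.4139) / (-8.3) = -1.2158

-1.2158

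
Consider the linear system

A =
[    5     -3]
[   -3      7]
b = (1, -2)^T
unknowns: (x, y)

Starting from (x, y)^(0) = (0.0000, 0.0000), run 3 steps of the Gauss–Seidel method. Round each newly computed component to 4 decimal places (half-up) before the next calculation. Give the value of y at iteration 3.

-0.2646

Iteration 1:
  x = (1 - (-3)·0.0000) / (5) = 0.2000
  y = (-2 - (-3)·0.2000) / (7) = -0.2000
Iteration 2:
  x = (1 - (-3)·-0.2000) / (5) = 0.0800
  y = (-2 - (-3)·0.0800) / (7) = -0.2514
Iteration 3:
  x = (1 - (-3)·-0.2514) / (5) = 0.0492
  y = (-2 - (-3)·0.0492) / (7) = -0.2646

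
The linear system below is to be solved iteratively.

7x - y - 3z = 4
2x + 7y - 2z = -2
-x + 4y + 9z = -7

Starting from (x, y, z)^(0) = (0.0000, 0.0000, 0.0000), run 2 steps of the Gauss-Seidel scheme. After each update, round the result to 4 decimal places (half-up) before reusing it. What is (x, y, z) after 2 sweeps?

(0.2867, -0.5147, -0.5172)

Iteration 1:
  x = (4 - (-1)·0.0000 - (-3)·0.0000) / (7) = 0.5714
  y = (-2 - (2)·0.5714 - (-2)·0.0000) / (7) = -0.4490
  z = (-7 - (-1)·0.5714 - (4)·-0.4490) / (9) = -0.5147
Iteration 2:
  x = (4 - (-1)·-0.4490 - (-3)·-0.5147) / (7) = 0.2867
  y = (-2 - (2)·0.2867 - (-2)·-0.5147) / (7) = -0.5147
  z = (-7 - (-1)·0.2867 - (4)·-0.5147) / (9) = -0.5172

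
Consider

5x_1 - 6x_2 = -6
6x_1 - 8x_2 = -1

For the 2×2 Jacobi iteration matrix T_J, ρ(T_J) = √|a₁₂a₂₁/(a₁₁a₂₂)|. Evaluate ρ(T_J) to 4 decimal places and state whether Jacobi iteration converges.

0.9487

a₁₂a₂₁/(a₁₁a₂₂) = (-6)·(6) / ((5)·(-8)) = 0.900000
ρ = √|0.900000| = √0.900000 = 0.9487
ρ < 1, so Jacobi converges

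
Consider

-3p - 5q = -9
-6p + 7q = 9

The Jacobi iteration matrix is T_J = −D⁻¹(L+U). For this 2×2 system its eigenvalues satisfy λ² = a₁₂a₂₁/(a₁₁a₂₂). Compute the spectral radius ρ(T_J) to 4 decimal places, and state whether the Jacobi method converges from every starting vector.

1.1952

a₁₂a₂₁/(a₁₁a₂₂) = (-5)·(-6) / ((-3)·(7)) = -1.428571
ρ = √|-1.428571| = √1.428571 = 1.1952
ρ > 1, so Jacobi diverges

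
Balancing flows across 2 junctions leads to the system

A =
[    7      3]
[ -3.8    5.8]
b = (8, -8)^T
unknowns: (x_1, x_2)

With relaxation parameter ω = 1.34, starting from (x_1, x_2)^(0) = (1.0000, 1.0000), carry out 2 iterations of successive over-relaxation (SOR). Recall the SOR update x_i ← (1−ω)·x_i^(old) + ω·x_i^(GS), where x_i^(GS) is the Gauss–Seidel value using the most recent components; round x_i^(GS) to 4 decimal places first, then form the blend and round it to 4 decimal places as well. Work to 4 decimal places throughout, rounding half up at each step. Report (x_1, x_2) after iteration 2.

(2.2671, 0.7018)

Iteration 1:
  x_1: GS value = (8 - (3)·1.0000) / (7) = 0.7143;  x_1 ← (1−ω)·1.0000 + ω·0.7143 = 0.6172
  x_2: GS value = (-8 - (-3.8)·0.6172) / (5.8) = -0.9749;  x_2 ← (1−ω)·1.0000 + ω·-0.9749 = -1.6464
Iteration 2:
  x_1: GS value = (8 - (3)·-1.6464) / (7) = 1.8485;  x_1 ← (1−ω)·0.6172 + ω·1.8485 = 2.2671
  x_2: GS value = (-8 - (-3.8)·2.2671) / (5.8) = 0.1060;  x_2 ← (1−ω)·-1.6464 + ω·0.1060 = 0.7018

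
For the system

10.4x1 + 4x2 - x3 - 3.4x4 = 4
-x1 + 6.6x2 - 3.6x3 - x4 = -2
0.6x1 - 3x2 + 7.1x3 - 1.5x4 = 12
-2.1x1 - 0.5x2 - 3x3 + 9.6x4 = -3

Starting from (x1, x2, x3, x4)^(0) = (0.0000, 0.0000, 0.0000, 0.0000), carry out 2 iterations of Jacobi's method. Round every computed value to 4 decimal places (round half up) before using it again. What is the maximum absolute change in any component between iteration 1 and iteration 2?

Iteration 1:
  x1 = (4 - (4)·0.0000 - (-1)·0.0000 - (-3.4)·0.0000) / (10.4) = 0.3846
  x2 = (-2 - (-1)·0.0000 - (-3.6)·0.0000 - (-1)·0.0000) / (6.6) = -0.3030
  x3 = (12 - (0.6)·0.0000 - (-3)·0.0000 - (-1.5)·0.0000) / (7.1) = 1.6901
  x4 = (-3 - (-2.1)·0.0000 - (-0.5)·0.0000 - (-3)·0.0000) / (9.6) = -0.3125
Iteration 2:
  x1 = (4 - (4)·-0.3030 - (-1)·1.6901 - (-3.4)·-0.3125) / (10.4) = 0.5615
  x2 = (-2 - (-1)·0.3846 - (-3.6)·1.6901 - (-1)·-0.3125) / (6.6) = 0.6298
  x3 = (12 - (0.6)·0.3846 - (-3)·-0.3030 - (-1.5)·-0.3125) / (7.1) = 1.4636
  x4 = (-3 - (-2.1)·0.3846 - (-0.5)·-0.3030 - (-3)·1.6901) / (9.6) = 0.2840
Change: (0.1769, 0.9328, -0.2265, 0.5965) → max |·| = 0.9328

0.9328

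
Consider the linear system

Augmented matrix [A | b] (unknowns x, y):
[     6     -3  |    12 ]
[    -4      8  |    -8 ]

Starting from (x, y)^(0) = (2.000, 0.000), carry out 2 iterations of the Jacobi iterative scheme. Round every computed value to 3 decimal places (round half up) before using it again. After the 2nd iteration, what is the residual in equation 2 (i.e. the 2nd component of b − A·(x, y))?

Iteration 1:
  x = (12 - (-3)·0.000) / (6) = 2.000
  y = (-8 - (-4)·2.000) / (8) = 0.000
Iteration 2:
  x = (12 - (-3)·0.000) / (6) = 2.000
  y = (-8 - (-4)·2.000) / (8) = 0.000
Residual b − A·x = (0.000, 0.000)

0.000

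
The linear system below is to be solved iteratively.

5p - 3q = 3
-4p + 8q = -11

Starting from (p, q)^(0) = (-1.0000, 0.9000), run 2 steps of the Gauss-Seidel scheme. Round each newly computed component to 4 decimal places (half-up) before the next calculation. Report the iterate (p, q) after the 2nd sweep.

Iteration 1:
  p = (3 - (-3)·0.9000) / (5) = 1.1400
  q = (-11 - (-4)·1.1400) / (8) = -0.8050
Iteration 2:
  p = (3 - (-3)·-0.8050) / (5) = 0.1170
  q = (-11 - (-4)·0.1170) / (8) = -1.3165

(0.1170, -1.3165)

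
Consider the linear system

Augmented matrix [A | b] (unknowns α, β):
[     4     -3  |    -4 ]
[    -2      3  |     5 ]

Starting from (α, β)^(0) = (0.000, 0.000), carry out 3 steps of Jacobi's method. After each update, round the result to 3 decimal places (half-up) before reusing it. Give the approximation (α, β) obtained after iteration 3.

(-0.250, 1.833)

Iteration 1:
  α = (-4 - (-3)·0.000) / (4) = -1.000
  β = (5 - (-2)·0.000) / (3) = 1.667
Iteration 2:
  α = (-4 - (-3)·1.667) / (4) = 0.250
  β = (5 - (-2)·-1.000) / (3) = 1.000
Iteration 3:
  α = (-4 - (-3)·1.000) / (4) = -0.250
  β = (5 - (-2)·0.250) / (3) = 1.833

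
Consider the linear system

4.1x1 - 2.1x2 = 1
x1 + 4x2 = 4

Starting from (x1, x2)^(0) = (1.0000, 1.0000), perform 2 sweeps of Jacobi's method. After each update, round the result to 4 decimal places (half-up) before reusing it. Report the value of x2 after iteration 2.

Iteration 1:
  x1 = (1 - (-2.1)·1.0000) / (4.1) = 0.7561
  x2 = (4 - (1)·1.0000) / (4) = 0.7500
Iteration 2:
  x1 = (1 - (-2.1)·0.7500) / (4.1) = 0.6280
  x2 = (4 - (1)·0.7561) / (4) = 0.8110

0.8110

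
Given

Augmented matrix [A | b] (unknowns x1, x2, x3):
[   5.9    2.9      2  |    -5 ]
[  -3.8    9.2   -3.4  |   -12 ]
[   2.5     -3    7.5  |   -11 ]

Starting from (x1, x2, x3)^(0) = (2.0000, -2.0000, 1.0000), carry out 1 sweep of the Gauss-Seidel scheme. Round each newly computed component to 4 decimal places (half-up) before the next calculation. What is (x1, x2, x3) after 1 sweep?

(-0.2034, -1.0188, -1.8064)

Iteration 1:
  x1 = (-5 - (2.9)·-2.0000 - (2)·1.0000) / (5.9) = -0.2034
  x2 = (-12 - (-3.8)·-0.2034 - (-3.4)·1.0000) / (9.2) = -1.0188
  x3 = (-11 - (2.5)·-0.2034 - (-3)·-1.0188) / (7.5) = -1.8064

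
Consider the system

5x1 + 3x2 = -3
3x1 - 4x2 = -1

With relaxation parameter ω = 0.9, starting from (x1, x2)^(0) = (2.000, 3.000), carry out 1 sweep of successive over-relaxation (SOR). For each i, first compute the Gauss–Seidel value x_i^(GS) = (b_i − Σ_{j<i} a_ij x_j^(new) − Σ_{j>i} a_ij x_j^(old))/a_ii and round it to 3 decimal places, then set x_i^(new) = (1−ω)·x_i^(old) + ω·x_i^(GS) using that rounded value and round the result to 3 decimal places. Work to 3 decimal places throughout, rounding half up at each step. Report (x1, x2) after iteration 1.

(-1.960, -0.798)

Iteration 1:
  x1: GS value = (-3 - (3)·3.000) / (5) = -2.400;  x1 ← (1−ω)·2.000 + ω·-2.400 = -1.960
  x2: GS value = (-1 - (3)·-1.960) / (-4) = -1.220;  x2 ← (1−ω)·3.000 + ω·-1.220 = -0.798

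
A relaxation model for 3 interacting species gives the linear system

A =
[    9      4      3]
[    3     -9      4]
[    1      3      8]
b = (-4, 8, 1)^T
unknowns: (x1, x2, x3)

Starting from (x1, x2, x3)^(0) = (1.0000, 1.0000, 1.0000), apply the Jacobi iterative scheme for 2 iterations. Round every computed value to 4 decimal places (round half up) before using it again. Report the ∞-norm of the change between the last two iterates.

1.3519

Iteration 1:
  x1 = (-4 - (4)·1.0000 - (3)·1.0000) / (9) = -1.2222
  x2 = (8 - (3)·1.0000 - (4)·1.0000) / (-9) = -0.1111
  x3 = (1 - (1)·1.0000 - (3)·1.0000) / (8) = -0.3750
Iteration 2:
  x1 = (-4 - (4)·-0.1111 - (3)·-0.3750) / (9) = -0.2701
  x2 = (8 - (3)·-1.2222 - (4)·-0.3750) / (-9) = -1.4630
  x3 = (1 - (1)·-1.2222 - (3)·-0.1111) / (8) = 0.3194
Change: (0.9521, -1.3519, 0.6944) → max |·| = 1.3519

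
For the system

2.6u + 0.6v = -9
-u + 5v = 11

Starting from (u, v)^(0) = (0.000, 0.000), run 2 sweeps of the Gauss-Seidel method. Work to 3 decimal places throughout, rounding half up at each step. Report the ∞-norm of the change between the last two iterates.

0.348

Iteration 1:
  u = (-9 - (0.6)·0.000) / (2.6) = -3.462
  v = (11 - (-1)·-3.462) / (5) = 1.508
Iteration 2:
  u = (-9 - (0.6)·1.508) / (2.6) = -3.810
  v = (11 - (-1)·-3.810) / (5) = 1.438
Change: (-0.348, -0.070) → max |·| = 0.348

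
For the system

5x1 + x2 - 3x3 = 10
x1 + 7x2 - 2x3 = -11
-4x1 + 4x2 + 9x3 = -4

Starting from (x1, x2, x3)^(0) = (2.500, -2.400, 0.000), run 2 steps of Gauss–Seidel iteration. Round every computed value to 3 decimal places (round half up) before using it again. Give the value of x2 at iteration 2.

Iteration 1:
  x1 = (10 - (1)·-2.400 - (-3)·0.000) / (5) = 2.480
  x2 = (-11 - (1)·2.480 - (-2)·0.000) / (7) = -1.926
  x3 = (-4 - (-4)·2.480 - (4)·-1.926) / (9) = 1.514
Iteration 2:
  x1 = (10 - (1)·-1.926 - (-3)·1.514) / (5) = 3.294
  x2 = (-11 - (1)·3.294 - (-2)·1.514) / (7) = -1.609
  x3 = (-4 - (-4)·3.294 - (4)·-1.609) / (9) = 1.735

-1.609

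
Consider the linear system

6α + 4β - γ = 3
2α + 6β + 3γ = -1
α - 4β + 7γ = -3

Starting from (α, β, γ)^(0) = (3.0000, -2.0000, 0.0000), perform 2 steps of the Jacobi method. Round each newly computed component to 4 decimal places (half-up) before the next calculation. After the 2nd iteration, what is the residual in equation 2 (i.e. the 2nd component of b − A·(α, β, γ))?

-0.1506

Iteration 1:
  α = (3 - (4)·-2.0000 - (-1)·0.0000) / (6) = 1.8333
  β = (-1 - (2)·3.0000 - (3)·0.0000) / (6) = -1.1667
  γ = (-3 - (1)·3.0000 - (-4)·-2.0000) / (7) = -2.0000
Iteration 2:
  α = (3 - (4)·-1.1667 - (-1)·-2.0000) / (6) = 0.9445
  β = (-1 - (2)·1.8333 - (3)·-2.0000) / (6) = 0.2222
  γ = (-3 - (1)·1.8333 - (-4)·-1.1667) / (7) = -1.3572
Residual b − A·x = (-4.9130, -0.1506, 6.4447)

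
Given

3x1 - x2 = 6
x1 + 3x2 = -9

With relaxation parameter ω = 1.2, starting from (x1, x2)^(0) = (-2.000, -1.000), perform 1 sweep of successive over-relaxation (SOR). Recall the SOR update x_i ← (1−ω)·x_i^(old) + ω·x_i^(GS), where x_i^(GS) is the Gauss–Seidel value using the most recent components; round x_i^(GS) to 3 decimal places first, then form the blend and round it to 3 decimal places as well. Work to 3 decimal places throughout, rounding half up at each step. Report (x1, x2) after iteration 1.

Iteration 1:
  x1: GS value = (6 - (-1)·-1.000) / (3) = 1.667;  x1 ← (1−ω)·-2.000 + ω·1.667 = 2.400
  x2: GS value = (-9 - (1)·2.400) / (3) = -3.800;  x2 ← (1−ω)·-1.000 + ω·-3.800 = -4.360

(2.400, -4.360)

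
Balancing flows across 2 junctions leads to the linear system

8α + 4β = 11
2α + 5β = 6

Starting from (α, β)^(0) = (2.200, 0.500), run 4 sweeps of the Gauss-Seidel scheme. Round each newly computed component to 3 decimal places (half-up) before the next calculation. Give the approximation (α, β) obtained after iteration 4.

(0.970, 0.812)

Iteration 1:
  α = (11 - (4)·0.500) / (8) = 1.125
  β = (6 - (2)·1.125) / (5) = 0.750
Iteration 2:
  α = (11 - (4)·0.750) / (8) = 1.000
  β = (6 - (2)·1.000) / (5) = 0.800
Iteration 3:
  α = (11 - (4)·0.800) / (8) = 0.975
  β = (6 - (2)·0.975) / (5) = 0.810
Iteration 4:
  α = (11 - (4)·0.810) / (8) = 0.970
  β = (6 - (2)·0.970) / (5) = 0.812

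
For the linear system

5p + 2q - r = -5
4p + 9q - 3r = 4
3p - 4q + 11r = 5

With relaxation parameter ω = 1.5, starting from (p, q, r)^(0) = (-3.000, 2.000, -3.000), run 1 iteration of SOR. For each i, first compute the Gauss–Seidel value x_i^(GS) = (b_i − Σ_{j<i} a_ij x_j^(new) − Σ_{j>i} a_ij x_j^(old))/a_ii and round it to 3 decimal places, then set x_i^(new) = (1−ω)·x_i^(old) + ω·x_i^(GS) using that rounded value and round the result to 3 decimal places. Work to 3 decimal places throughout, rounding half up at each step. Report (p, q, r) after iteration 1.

Iteration 1:
  p: GS value = (-5 - (2)·2.000 - (-1)·-3.000) / (5) = -2.400;  p ← (1−ω)·-3.000 + ω·-2.400 = -2.100
  q: GS value = (4 - (4)·-2.100 - (-3)·-3.000) / (9) = 0.378;  q ← (1−ω)·2.000 + ω·0.378 = -0.433
  r: GS value = (5 - (3)·-2.100 - (-4)·-0.433) / (11) = 0.870;  r ← (1−ω)·-3.000 + ω·0.870 = 2.805

(-2.100, -0.433, 2.805)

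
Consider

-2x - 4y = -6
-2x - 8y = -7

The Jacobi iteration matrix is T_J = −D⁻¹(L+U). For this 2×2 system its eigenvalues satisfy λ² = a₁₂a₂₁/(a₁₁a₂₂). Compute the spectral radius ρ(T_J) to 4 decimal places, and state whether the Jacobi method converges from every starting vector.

0.7071

a₁₂a₂₁/(a₁₁a₂₂) = (-4)·(-2) / ((-2)·(-8)) = 0.500000
ρ = √|0.500000| = √0.500000 = 0.7071
ρ < 1, so Jacobi converges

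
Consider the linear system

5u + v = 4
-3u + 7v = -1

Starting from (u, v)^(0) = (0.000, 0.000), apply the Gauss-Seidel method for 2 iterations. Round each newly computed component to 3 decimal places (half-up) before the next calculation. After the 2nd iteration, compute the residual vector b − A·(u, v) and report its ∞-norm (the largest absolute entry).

Iteration 1:
  u = (4 - (1)·0.000) / (5) = 0.800
  v = (-1 - (-3)·0.800) / (7) = 0.200
Iteration 2:
  u = (4 - (1)·0.200) / (5) = 0.760
  v = (-1 - (-3)·0.760) / (7) = 0.183
Residual b − A·x = (0.017, -0.001); ∞-norm = 0.017

0.017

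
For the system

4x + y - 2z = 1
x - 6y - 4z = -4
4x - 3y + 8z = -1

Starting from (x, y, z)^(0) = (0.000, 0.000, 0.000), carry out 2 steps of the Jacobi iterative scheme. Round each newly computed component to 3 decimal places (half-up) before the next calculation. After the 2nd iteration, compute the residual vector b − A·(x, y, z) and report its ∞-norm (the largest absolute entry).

Iteration 1:
  x = (1 - (1)·0.000 - (-2)·0.000) / (4) = 0.250
  y = (-4 - (1)·0.000 - (-4)·0.000) / (-6) = 0.667
  z = (-1 - (4)·0.000 - (-3)·0.000) / (8) = -0.125
Iteration 2:
  x = (1 - (1)·0.667 - (-2)·-0.125) / (4) = 0.021
  y = (-4 - (1)·0.250 - (-4)·-0.125) / (-6) = 0.792
  z = (-1 - (4)·0.250 - (-3)·0.667) / (8) = 0.000
Residual b − A·x = (0.124, 0.731, 1.292); ∞-norm = 1.292

1.292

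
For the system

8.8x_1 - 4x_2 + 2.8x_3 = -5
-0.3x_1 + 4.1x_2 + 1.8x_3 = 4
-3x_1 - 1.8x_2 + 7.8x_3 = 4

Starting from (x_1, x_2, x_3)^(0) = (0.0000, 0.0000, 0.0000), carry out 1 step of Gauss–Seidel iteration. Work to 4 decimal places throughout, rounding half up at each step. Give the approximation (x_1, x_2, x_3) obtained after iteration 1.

(-0.5682, 0.9340, 0.5098)

Iteration 1:
  x_1 = (-5 - (-4)·0.0000 - (2.8)·0.0000) / (8.8) = -0.5682
  x_2 = (4 - (-0.3)·-0.5682 - (1.8)·0.0000) / (4.1) = 0.9340
  x_3 = (4 - (-3)·-0.5682 - (-1.8)·0.9340) / (7.8) = 0.5098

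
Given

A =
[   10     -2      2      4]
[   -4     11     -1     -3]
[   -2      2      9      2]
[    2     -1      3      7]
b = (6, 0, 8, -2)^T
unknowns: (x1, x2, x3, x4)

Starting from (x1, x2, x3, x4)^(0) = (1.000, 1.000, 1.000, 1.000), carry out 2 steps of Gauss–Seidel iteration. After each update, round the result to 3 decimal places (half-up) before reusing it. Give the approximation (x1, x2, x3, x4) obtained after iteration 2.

(0.782, 0.192, 1.141, -0.971)

Iteration 1:
  x1 = (6 - (-2)·1.000 - (2)·1.000 - (4)·1.000) / (10) = 0.200
  x2 = (0 - (-4)·0.200 - (-1)·1.000 - (-3)·1.000) / (11) = 0.436
  x3 = (8 - (-2)·0.200 - (2)·0.436 - (2)·1.000) / (9) = 0.614
  x4 = (-2 - (2)·0.200 - (-1)·0.436 - (3)·0.614) / (7) = -0.544
Iteration 2:
  x1 = (6 - (-2)·0.436 - (2)·0.614 - (4)·-0.544) / (10) = 0.782
  x2 = (0 - (-4)·0.782 - (-1)·0.614 - (-3)·-0.544) / (11) = 0.192
  x3 = (8 - (-2)·0.782 - (2)·0.192 - (2)·-0.544) / (9) = 1.141
  x4 = (-2 - (2)·0.782 - (-1)·0.192 - (3)·1.141) / (7) = -0.971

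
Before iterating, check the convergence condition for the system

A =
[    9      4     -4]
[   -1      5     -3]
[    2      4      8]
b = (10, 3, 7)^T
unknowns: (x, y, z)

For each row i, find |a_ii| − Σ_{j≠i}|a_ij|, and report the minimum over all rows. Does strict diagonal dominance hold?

row 1: |9| − (4+4) = 1
row 2: |5| − (1+3) = 1
row 3: |8| − (2+4) = 2
minimum over rows = 1 → strictly diagonally dominant (convergence guaranteed)

1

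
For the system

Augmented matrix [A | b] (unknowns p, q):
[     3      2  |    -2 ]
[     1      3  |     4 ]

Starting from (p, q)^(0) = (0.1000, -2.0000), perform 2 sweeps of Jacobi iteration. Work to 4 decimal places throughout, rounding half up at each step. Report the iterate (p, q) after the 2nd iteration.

(-1.5333, 1.1111)

Iteration 1:
  p = (-2 - (2)·-2.0000) / (3) = 0.6667
  q = (4 - (1)·0.1000) / (3) = 1.3000
Iteration 2:
  p = (-2 - (2)·1.3000) / (3) = -1.5333
  q = (4 - (1)·0.6667) / (3) = 1.1111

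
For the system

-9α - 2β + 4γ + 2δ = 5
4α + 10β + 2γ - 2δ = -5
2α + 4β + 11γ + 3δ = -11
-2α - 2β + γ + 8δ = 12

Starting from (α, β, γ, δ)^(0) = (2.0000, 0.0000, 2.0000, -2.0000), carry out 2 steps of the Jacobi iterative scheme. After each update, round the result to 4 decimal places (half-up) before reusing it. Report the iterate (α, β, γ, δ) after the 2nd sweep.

(-0.0636, 0.0581, -0.6934, 1.0495)

Iteration 1:
  α = (5 - (-2)·0.0000 - (4)·2.0000 - (2)·-2.0000) / (-9) = -0.1111
  β = (-5 - (4)·2.0000 - (2)·2.0000 - (-2)·-2.0000) / (10) = -2.1000
  γ = (-11 - (2)·2.0000 - (4)·0.0000 - (3)·-2.0000) / (11) = -0.8182
  δ = (12 - (-2)·2.0000 - (-2)·0.0000 - (1)·2.0000) / (8) = 1.7500
Iteration 2:
  α = (5 - (-2)·-2.1000 - (4)·-0.8182 - (2)·1.7500) / (-9) = -0.0636
  β = (-5 - (4)·-0.1111 - (2)·-0.8182 - (-2)·1.7500) / (10) = 0.0581
  γ = (-11 - (2)·-0.1111 - (4)·-2.1000 - (3)·1.7500) / (11) = -0.6934
  δ = (12 - (-2)·-0.1111 - (-2)·-2.1000 - (1)·-0.8182) / (8) = 1.0495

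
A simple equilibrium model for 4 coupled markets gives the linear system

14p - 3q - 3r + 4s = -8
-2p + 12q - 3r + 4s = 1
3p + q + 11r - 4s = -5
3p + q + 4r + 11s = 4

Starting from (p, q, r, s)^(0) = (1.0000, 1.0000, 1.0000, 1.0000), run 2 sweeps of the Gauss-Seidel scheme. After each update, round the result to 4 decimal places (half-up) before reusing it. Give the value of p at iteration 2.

-0.7155

Iteration 1:
  p = (-8 - (-3)·1.0000 - (-3)·1.0000 - (4)·1.0000) / (14) = -0.4286
  q = (1 - (-2)·-0.4286 - (-3)·1.0000 - (4)·1.0000) / (12) = -0.0714
  r = (-5 - (3)·-0.4286 - (1)·-0.0714 - (-4)·1.0000) / (11) = 0.0325
  s = (4 - (3)·-0.4286 - (1)·-0.0714 - (4)·0.0325) / (11) = 0.4752
Iteration 2:
  p = (-8 - (-3)·-0.0714 - (-3)·0.0325 - (4)·0.4752) / (14) = -0.7155
  q = (1 - (-2)·-0.7155 - (-3)·0.0325 - (4)·0.4752) / (12) = -0.1862
  r = (-5 - (3)·-0.7155 - (1)·-0.1862 - (-4)·0.4752) / (11) = -0.0697
  s = (4 - (3)·-0.7155 - (1)·-0.1862 - (4)·-0.0697) / (11) = 0.6010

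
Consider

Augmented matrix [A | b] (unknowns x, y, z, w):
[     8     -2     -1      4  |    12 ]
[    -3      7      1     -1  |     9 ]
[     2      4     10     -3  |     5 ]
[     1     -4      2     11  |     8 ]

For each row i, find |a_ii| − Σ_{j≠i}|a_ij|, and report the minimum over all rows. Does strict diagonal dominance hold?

1

row 1: |8| − (2+1+4) = 1
row 2: |7| − (3+1+1) = 2
row 3: |10| − (2+4+3) = 1
row 4: |11| − (1+4+2) = 4
minimum over rows = 1 → strictly diagonally dominant (convergence guaranteed)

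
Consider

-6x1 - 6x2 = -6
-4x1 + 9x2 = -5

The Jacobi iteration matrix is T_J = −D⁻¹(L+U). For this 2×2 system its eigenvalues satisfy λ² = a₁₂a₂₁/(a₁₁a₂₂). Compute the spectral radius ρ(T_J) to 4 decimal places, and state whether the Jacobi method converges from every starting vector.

a₁₂a₂₁/(a₁₁a₂₂) = (-6)·(-4) / ((-6)·(9)) = -0.444444
ρ = √|-0.444444| = √0.444444 = 0.6667
ρ < 1, so Jacobi converges

0.6667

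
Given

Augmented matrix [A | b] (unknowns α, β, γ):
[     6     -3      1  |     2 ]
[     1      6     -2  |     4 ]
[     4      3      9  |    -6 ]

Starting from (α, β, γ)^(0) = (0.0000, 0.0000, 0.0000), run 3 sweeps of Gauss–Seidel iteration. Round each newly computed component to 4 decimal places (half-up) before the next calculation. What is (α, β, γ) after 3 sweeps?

Iteration 1:
  α = (2 - (-3)·0.0000 - (1)·0.0000) / (6) = 0.3333
  β = (4 - (1)·0.3333 - (-2)·0.0000) / (6) = 0.6111
  γ = (-6 - (4)·0.3333 - (3)·0.6111) / (9) = -1.0185
Iteration 2:
  α = (2 - (-3)·0.6111 - (1)·-1.0185) / (6) = 0.8086
  β = (4 - (1)·0.8086 - (-2)·-1.0185) / (6) = 0.1924
  γ = (-6 - (4)·0.8086 - (3)·0.1924) / (9) = -1.0902
Iteration 3:
  α = (2 - (-3)·0.1924 - (1)·-1.0902) / (6) = 0.6112
  β = (4 - (1)·0.6112 - (-2)·-1.0902) / (6) = 0.2014
  γ = (-6 - (4)·0.6112 - (3)·0.2014) / (9) = -1.0054

(0.6112, 0.2014, -1.0054)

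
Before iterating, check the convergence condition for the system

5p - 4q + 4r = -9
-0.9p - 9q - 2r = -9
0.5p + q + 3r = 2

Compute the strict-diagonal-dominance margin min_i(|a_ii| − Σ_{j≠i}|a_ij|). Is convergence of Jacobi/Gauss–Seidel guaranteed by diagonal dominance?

row 1: |5| − (4+4) = -3
row 2: |-9| − (0.9+2) = 6.1
row 3: |3| − (0.5+1) = 1.5
minimum over rows = -3 → not strictly diagonally dominant

-3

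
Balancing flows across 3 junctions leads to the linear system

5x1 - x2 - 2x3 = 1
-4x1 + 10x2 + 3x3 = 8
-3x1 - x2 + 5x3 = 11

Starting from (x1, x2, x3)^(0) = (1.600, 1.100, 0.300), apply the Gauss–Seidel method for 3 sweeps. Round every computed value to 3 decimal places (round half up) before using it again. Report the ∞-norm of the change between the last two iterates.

0.124

Iteration 1:
  x1 = (1 - (-1)·1.100 - (-2)·0.300) / (5) = 0.540
  x2 = (8 - (-4)·0.540 - (3)·0.300) / (10) = 0.926
  x3 = (11 - (-3)·0.540 - (-1)·0.926) / (5) = 2.709
Iteration 2:
  x1 = (1 - (-1)·0.926 - (-2)·2.709) / (5) = 1.469
  x2 = (8 - (-4)·1.469 - (3)·2.709) / (10) = 0.575
  x3 = (11 - (-3)·1.469 - (-1)·0.575) / (5) = 3.196
Iteration 3:
  x1 = (1 - (-1)·0.575 - (-2)·3.196) / (5) = 1.593
  x2 = (8 - (-4)·1.593 - (3)·3.196) / (10) = 0.478
  x3 = (11 - (-3)·1.593 - (-1)·0.478) / (5) = 3.251
Change: (0.124, -0.097, 0.055) → max |·| = 0.124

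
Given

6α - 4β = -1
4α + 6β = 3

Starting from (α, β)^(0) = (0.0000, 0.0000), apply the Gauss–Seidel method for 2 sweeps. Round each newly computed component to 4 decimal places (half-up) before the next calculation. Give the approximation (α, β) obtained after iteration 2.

(0.2407, 0.3395)

Iteration 1:
  α = (-1 - (-4)·0.0000) / (6) = -0.1667
  β = (3 - (4)·-0.1667) / (6) = 0.6111
Iteration 2:
  α = (-1 - (-4)·0.6111) / (6) = 0.2407
  β = (3 - (4)·0.2407) / (6) = 0.3395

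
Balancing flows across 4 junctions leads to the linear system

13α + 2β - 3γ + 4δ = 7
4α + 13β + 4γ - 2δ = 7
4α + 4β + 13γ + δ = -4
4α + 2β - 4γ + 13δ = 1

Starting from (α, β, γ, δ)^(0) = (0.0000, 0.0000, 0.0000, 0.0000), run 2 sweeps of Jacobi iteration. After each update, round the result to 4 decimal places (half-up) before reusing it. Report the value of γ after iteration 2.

-0.6450

Iteration 1:
  α = (7 - (2)·0.0000 - (-3)·0.0000 - (4)·0.0000) / (13) = 0.5385
  β = (7 - (4)·0.0000 - (4)·0.0000 - (-2)·0.0000) / (13) = 0.5385
  γ = (-4 - (4)·0.0000 - (4)·0.0000 - (1)·0.0000) / (13) = -0.3077
  δ = (1 - (4)·0.0000 - (2)·0.0000 - (-4)·0.0000) / (13) = 0.0769
Iteration 2:
  α = (7 - (2)·0.5385 - (-3)·-0.3077 - (4)·0.0769) / (13) = 0.3609
  β = (7 - (4)·0.5385 - (4)·-0.3077 - (-2)·0.0769) / (13) = 0.4793
  γ = (-4 - (4)·0.5385 - (4)·0.5385 - (1)·0.0769) / (13) = -0.6450
  δ = (1 - (4)·0.5385 - (2)·0.5385 - (-4)·-0.3077) / (13) = -0.2663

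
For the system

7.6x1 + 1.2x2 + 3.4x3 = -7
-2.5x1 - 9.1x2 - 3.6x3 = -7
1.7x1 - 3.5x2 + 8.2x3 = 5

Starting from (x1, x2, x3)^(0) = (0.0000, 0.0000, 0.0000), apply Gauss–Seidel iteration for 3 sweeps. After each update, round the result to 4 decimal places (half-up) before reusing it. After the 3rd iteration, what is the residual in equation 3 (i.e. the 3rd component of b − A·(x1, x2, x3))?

Iteration 1:
  x1 = (-7 - (1.2)·0.0000 - (3.4)·0.0000) / (7.6) = -0.9211
  x2 = (-7 - (-2.5)·-0.9211 - (-3.6)·0.0000) / (-9.1) = 1.0223
  x3 = (5 - (1.7)·-0.9211 - (-3.5)·1.0223) / (8.2) = 1.2371
Iteration 2:
  x1 = (-7 - (1.2)·1.0223 - (3.4)·1.2371) / (7.6) = -1.6359
  x2 = (-7 - (-2.5)·-1.6359 - (-3.6)·1.2371) / (-9.1) = 0.7293
  x3 = (5 - (1.7)·-1.6359 - (-3.5)·0.7293) / (8.2) = 1.2602
Iteration 3:
  x1 = (-7 - (1.2)·0.7293 - (3.4)·1.2602) / (7.6) = -1.6000
  x2 = (-7 - (-2.5)·-1.6000 - (-3.6)·1.2602) / (-9.1) = 0.7103
  x3 = (5 - (1.7)·-1.6000 - (-3.5)·0.7103) / (8.2) = 1.2446
Residual b − A·x = (0.0760, -0.0557, 0.0003)

0.0003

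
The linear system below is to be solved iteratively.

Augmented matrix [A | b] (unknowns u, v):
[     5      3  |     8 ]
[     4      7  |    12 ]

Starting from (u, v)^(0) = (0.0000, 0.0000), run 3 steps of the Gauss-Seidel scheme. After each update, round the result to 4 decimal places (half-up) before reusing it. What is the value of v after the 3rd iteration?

1.1683

Iteration 1:
  u = (8 - (3)·0.0000) / (5) = 1.6000
  v = (12 - (4)·1.6000) / (7) = 0.8000
Iteration 2:
  u = (8 - (3)·0.8000) / (5) = 1.1200
  v = (12 - (4)·1.1200) / (7) = 1.0743
Iteration 3:
  u = (8 - (3)·1.0743) / (5) = 0.9554
  v = (12 - (4)·0.9554) / (7) = 1.1683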